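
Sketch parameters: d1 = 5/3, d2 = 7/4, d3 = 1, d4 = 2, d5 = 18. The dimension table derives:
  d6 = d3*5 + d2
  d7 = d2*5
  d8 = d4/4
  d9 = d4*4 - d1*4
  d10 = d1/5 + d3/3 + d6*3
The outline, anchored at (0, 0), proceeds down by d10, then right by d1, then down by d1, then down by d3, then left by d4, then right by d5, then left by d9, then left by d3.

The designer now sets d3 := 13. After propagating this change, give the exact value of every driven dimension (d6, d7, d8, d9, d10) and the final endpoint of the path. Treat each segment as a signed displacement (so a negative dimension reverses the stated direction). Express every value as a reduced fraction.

Apply edit: d3 := 13
  d6 = d3*5 + d2 = 267/4
  d7 = d2*5 = 35/4
  d8 = d4/4 = 1/2
  d9 = d4*4 - d1*4 = 4/3
  d10 = d1/5 + d3/3 + d6*3 = 2459/12
Walk from origin (0, 0):
  seg 1: down by d10 = 2459/12 → (0, -2459/12)
  seg 2: right by d1 = 5/3 → (5/3, -2459/12)
  seg 3: down by d1 = 5/3 → (5/3, -2479/12)
  seg 4: down by d3 = 13 → (5/3, -2635/12)
  seg 5: left by d4 = 2 → (-1/3, -2635/12)
  seg 6: right by d5 = 18 → (53/3, -2635/12)
  seg 7: left by d9 = 4/3 → (49/3, -2635/12)
  seg 8: left by d3 = 13 → (10/3, -2635/12)

d6 = 267/4
d7 = 35/4
d8 = 1/2
d9 = 4/3
d10 = 2459/12
endpoint = (10/3, -2635/12)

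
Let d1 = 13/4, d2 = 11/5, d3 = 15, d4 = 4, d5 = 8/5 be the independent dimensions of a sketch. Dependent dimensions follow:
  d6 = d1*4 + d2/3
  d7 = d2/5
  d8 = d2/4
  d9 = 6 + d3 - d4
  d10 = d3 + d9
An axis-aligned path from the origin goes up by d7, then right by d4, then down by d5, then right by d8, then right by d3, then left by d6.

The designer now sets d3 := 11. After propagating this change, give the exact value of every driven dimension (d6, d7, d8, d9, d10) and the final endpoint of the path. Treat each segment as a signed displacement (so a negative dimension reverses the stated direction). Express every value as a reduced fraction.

Apply edit: d3 := 11
  d6 = d1*4 + d2/3 = 206/15
  d7 = d2/5 = 11/25
  d8 = d2/4 = 11/20
  d9 = 6 + d3 - d4 = 13
  d10 = d3 + d9 = 24
Walk from origin (0, 0):
  seg 1: up by d7 = 11/25 → (0, 11/25)
  seg 2: right by d4 = 4 → (4, 11/25)
  seg 3: down by d5 = 8/5 → (4, -29/25)
  seg 4: right by d8 = 11/20 → (91/20, -29/25)
  seg 5: right by d3 = 11 → (311/20, -29/25)
  seg 6: left by d6 = 206/15 → (109/60, -29/25)

d6 = 206/15
d7 = 11/25
d8 = 11/20
d9 = 13
d10 = 24
endpoint = (109/60, -29/25)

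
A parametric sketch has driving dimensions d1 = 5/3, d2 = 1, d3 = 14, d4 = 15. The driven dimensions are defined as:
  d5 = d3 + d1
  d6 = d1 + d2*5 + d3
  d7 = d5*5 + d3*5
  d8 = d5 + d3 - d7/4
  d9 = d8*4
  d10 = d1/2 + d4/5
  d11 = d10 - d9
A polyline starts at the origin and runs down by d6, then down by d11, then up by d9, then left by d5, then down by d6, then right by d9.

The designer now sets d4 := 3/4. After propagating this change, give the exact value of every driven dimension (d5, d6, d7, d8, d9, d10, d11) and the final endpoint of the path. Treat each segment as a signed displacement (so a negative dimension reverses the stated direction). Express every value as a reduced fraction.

Apply edit: d4 := 3/4
  d5 = d3 + d1 = 47/3
  d6 = d1 + d2*5 + d3 = 62/3
  d7 = d5*5 + d3*5 = 445/3
  d8 = d5 + d3 - d7/4 = -89/12
  d9 = d8*4 = -89/3
  d10 = d1/2 + d4/5 = 59/60
  d11 = d10 - d9 = 613/20
Walk from origin (0, 0):
  seg 1: down by d6 = 62/3 → (0, -62/3)
  seg 2: down by d11 = 613/20 → (0, -3079/60)
  seg 3: up by d9 = -89/3 → (0, -4859/60)
  seg 4: left by d5 = 47/3 → (-47/3, -4859/60)
  seg 5: down by d6 = 62/3 → (-47/3, -2033/20)
  seg 6: right by d9 = -89/3 → (-136/3, -2033/20)

d5 = 47/3
d6 = 62/3
d7 = 445/3
d8 = -89/12
d9 = -89/3
d10 = 59/60
d11 = 613/20
endpoint = (-136/3, -2033/20)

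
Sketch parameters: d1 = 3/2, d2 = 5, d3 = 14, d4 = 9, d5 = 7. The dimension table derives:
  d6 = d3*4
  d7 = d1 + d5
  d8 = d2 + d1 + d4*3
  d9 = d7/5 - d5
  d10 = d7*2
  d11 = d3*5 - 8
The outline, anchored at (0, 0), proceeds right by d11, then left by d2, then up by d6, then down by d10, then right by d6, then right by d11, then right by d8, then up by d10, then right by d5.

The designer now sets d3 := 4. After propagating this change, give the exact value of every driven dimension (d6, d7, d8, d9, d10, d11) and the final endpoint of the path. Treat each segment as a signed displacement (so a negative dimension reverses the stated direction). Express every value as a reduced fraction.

Apply edit: d3 := 4
  d6 = d3*4 = 16
  d7 = d1 + d5 = 17/2
  d8 = d2 + d1 + d4*3 = 67/2
  d9 = d7/5 - d5 = -53/10
  d10 = d7*2 = 17
  d11 = d3*5 - 8 = 12
Walk from origin (0, 0):
  seg 1: right by d11 = 12 → (12, 0)
  seg 2: left by d2 = 5 → (7, 0)
  seg 3: up by d6 = 16 → (7, 16)
  seg 4: down by d10 = 17 → (7, -1)
  seg 5: right by d6 = 16 → (23, -1)
  seg 6: right by d11 = 12 → (35, -1)
  seg 7: right by d8 = 67/2 → (137/2, -1)
  seg 8: up by d10 = 17 → (137/2, 16)
  seg 9: right by d5 = 7 → (151/2, 16)

d6 = 16
d7 = 17/2
d8 = 67/2
d9 = -53/10
d10 = 17
d11 = 12
endpoint = (151/2, 16)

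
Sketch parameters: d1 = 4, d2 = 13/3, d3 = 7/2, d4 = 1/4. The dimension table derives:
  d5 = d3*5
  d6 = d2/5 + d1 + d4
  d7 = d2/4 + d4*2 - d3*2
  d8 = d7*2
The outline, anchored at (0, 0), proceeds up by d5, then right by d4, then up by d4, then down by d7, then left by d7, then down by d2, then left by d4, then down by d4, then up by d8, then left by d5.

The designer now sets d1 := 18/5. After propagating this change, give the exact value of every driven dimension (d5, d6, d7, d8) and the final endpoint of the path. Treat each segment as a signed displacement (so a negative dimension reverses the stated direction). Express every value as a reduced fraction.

Apply edit: d1 := 18/5
  d5 = d3*5 = 35/2
  d6 = d2/5 + d1 + d4 = 283/60
  d7 = d2/4 + d4*2 - d3*2 = -65/12
  d8 = d7*2 = -65/6
Walk from origin (0, 0):
  seg 1: up by d5 = 35/2 → (0, 35/2)
  seg 2: right by d4 = 1/4 → (1/4, 35/2)
  seg 3: up by d4 = 1/4 → (1/4, 71/4)
  seg 4: down by d7 = -65/12 → (1/4, 139/6)
  seg 5: left by d7 = -65/12 → (17/3, 139/6)
  seg 6: down by d2 = 13/3 → (17/3, 113/6)
  seg 7: left by d4 = 1/4 → (65/12, 113/6)
  seg 8: down by d4 = 1/4 → (65/12, 223/12)
  seg 9: up by d8 = -65/6 → (65/12, 31/4)
  seg 10: left by d5 = 35/2 → (-145/12, 31/4)

d5 = 35/2
d6 = 283/60
d7 = -65/12
d8 = -65/6
endpoint = (-145/12, 31/4)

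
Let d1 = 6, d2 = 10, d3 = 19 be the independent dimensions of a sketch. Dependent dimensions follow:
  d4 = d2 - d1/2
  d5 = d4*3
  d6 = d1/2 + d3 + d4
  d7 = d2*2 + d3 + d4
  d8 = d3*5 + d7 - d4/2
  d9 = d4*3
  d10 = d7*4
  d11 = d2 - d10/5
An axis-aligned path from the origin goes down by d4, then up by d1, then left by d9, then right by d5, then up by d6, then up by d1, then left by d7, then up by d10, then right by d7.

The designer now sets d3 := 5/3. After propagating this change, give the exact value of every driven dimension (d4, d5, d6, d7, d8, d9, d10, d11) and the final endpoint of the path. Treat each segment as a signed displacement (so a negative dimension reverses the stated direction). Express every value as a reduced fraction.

d4 = 7
d5 = 21
d6 = 35/3
d7 = 86/3
d8 = 67/2
d9 = 21
d10 = 344/3
d11 = -194/15
endpoint = (0, 394/3)

Apply edit: d3 := 5/3
  d4 = d2 - d1/2 = 7
  d5 = d4*3 = 21
  d6 = d1/2 + d3 + d4 = 35/3
  d7 = d2*2 + d3 + d4 = 86/3
  d8 = d3*5 + d7 - d4/2 = 67/2
  d9 = d4*3 = 21
  d10 = d7*4 = 344/3
  d11 = d2 - d10/5 = -194/15
Walk from origin (0, 0):
  seg 1: down by d4 = 7 → (0, -7)
  seg 2: up by d1 = 6 → (0, -1)
  seg 3: left by d9 = 21 → (-21, -1)
  seg 4: right by d5 = 21 → (0, -1)
  seg 5: up by d6 = 35/3 → (0, 32/3)
  seg 6: up by d1 = 6 → (0, 50/3)
  seg 7: left by d7 = 86/3 → (-86/3, 50/3)
  seg 8: up by d10 = 344/3 → (-86/3, 394/3)
  seg 9: right by d7 = 86/3 → (0, 394/3)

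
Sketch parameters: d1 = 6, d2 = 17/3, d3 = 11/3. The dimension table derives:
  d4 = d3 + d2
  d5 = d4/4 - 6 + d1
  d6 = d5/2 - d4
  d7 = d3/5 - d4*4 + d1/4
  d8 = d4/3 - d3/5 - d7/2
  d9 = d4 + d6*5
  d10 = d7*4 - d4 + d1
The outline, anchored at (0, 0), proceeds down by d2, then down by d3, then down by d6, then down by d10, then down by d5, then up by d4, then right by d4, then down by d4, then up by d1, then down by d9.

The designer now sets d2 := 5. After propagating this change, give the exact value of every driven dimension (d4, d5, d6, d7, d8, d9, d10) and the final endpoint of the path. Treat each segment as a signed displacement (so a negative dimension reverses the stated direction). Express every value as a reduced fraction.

Apply edit: d2 := 5
  d4 = d3 + d2 = 26/3
  d5 = d4/4 - 6 + d1 = 13/6
  d6 = d5/2 - d4 = -91/12
  d7 = d3/5 - d4*4 + d1/4 = -973/30
  d8 = d4/3 - d3/5 - d7/2 = 3307/180
  d9 = d4 + d6*5 = -117/4
  d10 = d7*4 - d4 + d1 = -662/5
Walk from origin (0, 0):
  seg 1: down by d2 = 5 → (0, -5)
  seg 2: down by d3 = 11/3 → (0, -26/3)
  seg 3: down by d6 = -91/12 → (0, -13/12)
  seg 4: down by d10 = -662/5 → (0, 7879/60)
  seg 5: down by d5 = 13/6 → (0, 2583/20)
  seg 6: up by d4 = 26/3 → (0, 8269/60)
  seg 7: right by d4 = 26/3 → (26/3, 8269/60)
  seg 8: down by d4 = 26/3 → (26/3, 2583/20)
  seg 9: up by d1 = 6 → (26/3, 2703/20)
  seg 10: down by d9 = -117/4 → (26/3, 822/5)

d4 = 26/3
d5 = 13/6
d6 = -91/12
d7 = -973/30
d8 = 3307/180
d9 = -117/4
d10 = -662/5
endpoint = (26/3, 822/5)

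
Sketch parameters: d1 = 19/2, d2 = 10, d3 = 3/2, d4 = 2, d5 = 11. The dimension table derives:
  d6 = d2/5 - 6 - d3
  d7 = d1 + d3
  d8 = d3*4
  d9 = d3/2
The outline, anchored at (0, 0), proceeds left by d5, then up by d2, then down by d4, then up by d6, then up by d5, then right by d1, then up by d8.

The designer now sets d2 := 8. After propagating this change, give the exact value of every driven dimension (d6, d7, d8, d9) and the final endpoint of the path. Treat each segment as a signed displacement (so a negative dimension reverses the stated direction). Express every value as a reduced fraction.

d6 = -59/10
d7 = 11
d8 = 6
d9 = 3/4
endpoint = (-3/2, 171/10)

Apply edit: d2 := 8
  d6 = d2/5 - 6 - d3 = -59/10
  d7 = d1 + d3 = 11
  d8 = d3*4 = 6
  d9 = d3/2 = 3/4
Walk from origin (0, 0):
  seg 1: left by d5 = 11 → (-11, 0)
  seg 2: up by d2 = 8 → (-11, 8)
  seg 3: down by d4 = 2 → (-11, 6)
  seg 4: up by d6 = -59/10 → (-11, 1/10)
  seg 5: up by d5 = 11 → (-11, 111/10)
  seg 6: right by d1 = 19/2 → (-3/2, 111/10)
  seg 7: up by d8 = 6 → (-3/2, 171/10)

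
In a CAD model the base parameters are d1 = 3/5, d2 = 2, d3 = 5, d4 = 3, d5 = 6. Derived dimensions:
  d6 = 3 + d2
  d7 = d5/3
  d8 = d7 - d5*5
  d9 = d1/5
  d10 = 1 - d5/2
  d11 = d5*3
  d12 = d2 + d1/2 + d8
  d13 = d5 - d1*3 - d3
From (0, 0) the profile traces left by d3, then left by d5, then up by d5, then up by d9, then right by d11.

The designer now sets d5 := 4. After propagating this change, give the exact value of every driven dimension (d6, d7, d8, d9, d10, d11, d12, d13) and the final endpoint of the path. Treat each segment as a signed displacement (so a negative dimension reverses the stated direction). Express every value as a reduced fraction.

Apply edit: d5 := 4
  d6 = 3 + d2 = 5
  d7 = d5/3 = 4/3
  d8 = d7 - d5*5 = -56/3
  d9 = d1/5 = 3/25
  d10 = 1 - d5/2 = -1
  d11 = d5*3 = 12
  d12 = d2 + d1/2 + d8 = -491/30
  d13 = d5 - d1*3 - d3 = -14/5
Walk from origin (0, 0):
  seg 1: left by d3 = 5 → (-5, 0)
  seg 2: left by d5 = 4 → (-9, 0)
  seg 3: up by d5 = 4 → (-9, 4)
  seg 4: up by d9 = 3/25 → (-9, 103/25)
  seg 5: right by d11 = 12 → (3, 103/25)

d6 = 5
d7 = 4/3
d8 = -56/3
d9 = 3/25
d10 = -1
d11 = 12
d12 = -491/30
d13 = -14/5
endpoint = (3, 103/25)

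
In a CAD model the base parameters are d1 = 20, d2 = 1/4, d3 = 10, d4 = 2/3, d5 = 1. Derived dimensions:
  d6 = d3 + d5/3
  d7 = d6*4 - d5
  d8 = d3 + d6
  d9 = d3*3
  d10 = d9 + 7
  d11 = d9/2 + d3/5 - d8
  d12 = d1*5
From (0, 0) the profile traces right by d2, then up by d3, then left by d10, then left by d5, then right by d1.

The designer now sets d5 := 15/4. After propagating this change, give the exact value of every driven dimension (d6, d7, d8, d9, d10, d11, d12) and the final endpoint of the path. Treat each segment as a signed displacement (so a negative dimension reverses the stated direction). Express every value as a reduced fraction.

Apply edit: d5 := 15/4
  d6 = d3 + d5/3 = 45/4
  d7 = d6*4 - d5 = 165/4
  d8 = d3 + d6 = 85/4
  d9 = d3*3 = 30
  d10 = d9 + 7 = 37
  d11 = d9/2 + d3/5 - d8 = -17/4
  d12 = d1*5 = 100
Walk from origin (0, 0):
  seg 1: right by d2 = 1/4 → (1/4, 0)
  seg 2: up by d3 = 10 → (1/4, 10)
  seg 3: left by d10 = 37 → (-147/4, 10)
  seg 4: left by d5 = 15/4 → (-81/2, 10)
  seg 5: right by d1 = 20 → (-41/2, 10)

d6 = 45/4
d7 = 165/4
d8 = 85/4
d9 = 30
d10 = 37
d11 = -17/4
d12 = 100
endpoint = (-41/2, 10)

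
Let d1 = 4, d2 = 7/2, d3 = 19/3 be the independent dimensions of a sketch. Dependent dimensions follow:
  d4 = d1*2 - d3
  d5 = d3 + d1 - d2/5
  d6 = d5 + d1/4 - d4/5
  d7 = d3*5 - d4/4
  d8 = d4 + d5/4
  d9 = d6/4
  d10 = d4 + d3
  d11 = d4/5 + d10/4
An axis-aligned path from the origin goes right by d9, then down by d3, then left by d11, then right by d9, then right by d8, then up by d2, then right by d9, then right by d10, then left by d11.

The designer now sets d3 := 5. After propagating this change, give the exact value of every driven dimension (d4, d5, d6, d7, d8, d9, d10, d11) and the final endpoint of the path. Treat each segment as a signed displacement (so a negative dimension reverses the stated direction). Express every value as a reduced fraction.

d4 = 3
d5 = 83/10
d6 = 87/10
d7 = 97/4
d8 = 203/40
d9 = 87/40
d10 = 8
d11 = 13/5
endpoint = (72/5, -3/2)

Apply edit: d3 := 5
  d4 = d1*2 - d3 = 3
  d5 = d3 + d1 - d2/5 = 83/10
  d6 = d5 + d1/4 - d4/5 = 87/10
  d7 = d3*5 - d4/4 = 97/4
  d8 = d4 + d5/4 = 203/40
  d9 = d6/4 = 87/40
  d10 = d4 + d3 = 8
  d11 = d4/5 + d10/4 = 13/5
Walk from origin (0, 0):
  seg 1: right by d9 = 87/40 → (87/40, 0)
  seg 2: down by d3 = 5 → (87/40, -5)
  seg 3: left by d11 = 13/5 → (-17/40, -5)
  seg 4: right by d9 = 87/40 → (7/4, -5)
  seg 5: right by d8 = 203/40 → (273/40, -5)
  seg 6: up by d2 = 7/2 → (273/40, -3/2)
  seg 7: right by d9 = 87/40 → (9, -3/2)
  seg 8: right by d10 = 8 → (17, -3/2)
  seg 9: left by d11 = 13/5 → (72/5, -3/2)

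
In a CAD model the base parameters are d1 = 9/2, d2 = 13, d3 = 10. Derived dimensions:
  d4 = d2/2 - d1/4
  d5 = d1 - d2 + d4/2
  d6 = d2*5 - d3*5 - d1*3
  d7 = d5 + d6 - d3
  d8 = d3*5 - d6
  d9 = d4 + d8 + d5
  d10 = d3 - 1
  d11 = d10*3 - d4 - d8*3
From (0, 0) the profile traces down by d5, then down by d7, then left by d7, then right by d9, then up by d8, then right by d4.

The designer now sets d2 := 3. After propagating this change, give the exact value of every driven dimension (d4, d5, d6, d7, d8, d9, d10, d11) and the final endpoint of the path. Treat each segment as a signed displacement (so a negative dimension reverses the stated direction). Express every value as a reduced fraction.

d4 = 3/8
d5 = 27/16
d6 = -97/2
d7 = -909/16
d8 = 197/2
d9 = 1609/16
d10 = 9
d11 = -2151/8
endpoint = (631/4, 1229/8)

Apply edit: d2 := 3
  d4 = d2/2 - d1/4 = 3/8
  d5 = d1 - d2 + d4/2 = 27/16
  d6 = d2*5 - d3*5 - d1*3 = -97/2
  d7 = d5 + d6 - d3 = -909/16
  d8 = d3*5 - d6 = 197/2
  d9 = d4 + d8 + d5 = 1609/16
  d10 = d3 - 1 = 9
  d11 = d10*3 - d4 - d8*3 = -2151/8
Walk from origin (0, 0):
  seg 1: down by d5 = 27/16 → (0, -27/16)
  seg 2: down by d7 = -909/16 → (0, 441/8)
  seg 3: left by d7 = -909/16 → (909/16, 441/8)
  seg 4: right by d9 = 1609/16 → (1259/8, 441/8)
  seg 5: up by d8 = 197/2 → (1259/8, 1229/8)
  seg 6: right by d4 = 3/8 → (631/4, 1229/8)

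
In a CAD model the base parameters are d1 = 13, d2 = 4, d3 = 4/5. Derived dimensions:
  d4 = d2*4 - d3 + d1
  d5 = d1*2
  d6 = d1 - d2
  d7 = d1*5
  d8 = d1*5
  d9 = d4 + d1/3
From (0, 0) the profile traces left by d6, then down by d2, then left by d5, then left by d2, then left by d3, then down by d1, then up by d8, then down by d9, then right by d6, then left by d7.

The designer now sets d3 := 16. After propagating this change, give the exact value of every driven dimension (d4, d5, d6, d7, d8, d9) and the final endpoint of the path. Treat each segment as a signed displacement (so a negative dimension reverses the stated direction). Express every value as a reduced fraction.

d4 = 13
d5 = 26
d6 = 9
d7 = 65
d8 = 65
d9 = 52/3
endpoint = (-111, 92/3)

Apply edit: d3 := 16
  d4 = d2*4 - d3 + d1 = 13
  d5 = d1*2 = 26
  d6 = d1 - d2 = 9
  d7 = d1*5 = 65
  d8 = d1*5 = 65
  d9 = d4 + d1/3 = 52/3
Walk from origin (0, 0):
  seg 1: left by d6 = 9 → (-9, 0)
  seg 2: down by d2 = 4 → (-9, -4)
  seg 3: left by d5 = 26 → (-35, -4)
  seg 4: left by d2 = 4 → (-39, -4)
  seg 5: left by d3 = 16 → (-55, -4)
  seg 6: down by d1 = 13 → (-55, -17)
  seg 7: up by d8 = 65 → (-55, 48)
  seg 8: down by d9 = 52/3 → (-55, 92/3)
  seg 9: right by d6 = 9 → (-46, 92/3)
  seg 10: left by d7 = 65 → (-111, 92/3)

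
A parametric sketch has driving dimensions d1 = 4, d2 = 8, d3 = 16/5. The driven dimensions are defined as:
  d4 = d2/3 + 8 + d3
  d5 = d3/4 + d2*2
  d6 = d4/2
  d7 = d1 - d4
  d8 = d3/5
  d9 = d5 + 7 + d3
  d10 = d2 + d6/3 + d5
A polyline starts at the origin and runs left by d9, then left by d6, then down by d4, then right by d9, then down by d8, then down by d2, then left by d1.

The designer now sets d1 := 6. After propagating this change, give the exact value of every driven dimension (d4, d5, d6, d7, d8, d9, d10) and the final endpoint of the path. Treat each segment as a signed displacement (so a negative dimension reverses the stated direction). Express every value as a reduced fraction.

d4 = 208/15
d5 = 84/5
d6 = 104/15
d7 = -118/15
d8 = 16/25
d9 = 27
d10 = 244/9
endpoint = (-194/15, -1688/75)

Apply edit: d1 := 6
  d4 = d2/3 + 8 + d3 = 208/15
  d5 = d3/4 + d2*2 = 84/5
  d6 = d4/2 = 104/15
  d7 = d1 - d4 = -118/15
  d8 = d3/5 = 16/25
  d9 = d5 + 7 + d3 = 27
  d10 = d2 + d6/3 + d5 = 244/9
Walk from origin (0, 0):
  seg 1: left by d9 = 27 → (-27, 0)
  seg 2: left by d6 = 104/15 → (-509/15, 0)
  seg 3: down by d4 = 208/15 → (-509/15, -208/15)
  seg 4: right by d9 = 27 → (-104/15, -208/15)
  seg 5: down by d8 = 16/25 → (-104/15, -1088/75)
  seg 6: down by d2 = 8 → (-104/15, -1688/75)
  seg 7: left by d1 = 6 → (-194/15, -1688/75)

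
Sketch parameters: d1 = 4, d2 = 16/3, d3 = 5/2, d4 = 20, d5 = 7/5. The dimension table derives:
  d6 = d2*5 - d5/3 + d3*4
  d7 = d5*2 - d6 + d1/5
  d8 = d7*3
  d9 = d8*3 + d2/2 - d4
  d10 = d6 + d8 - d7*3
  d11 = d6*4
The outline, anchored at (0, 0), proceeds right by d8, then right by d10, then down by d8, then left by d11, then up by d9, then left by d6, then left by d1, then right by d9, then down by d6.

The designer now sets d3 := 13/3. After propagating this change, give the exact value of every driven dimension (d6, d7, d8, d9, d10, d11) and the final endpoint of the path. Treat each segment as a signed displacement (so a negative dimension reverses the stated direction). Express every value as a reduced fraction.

Apply edit: d3 := 13/3
  d6 = d2*5 - d5/3 + d3*4 = 653/15
  d7 = d5*2 - d6 + d1/5 = -599/15
  d8 = d7*3 = -599/5
  d9 = d8*3 + d2/2 - d4 = -5651/15
  d10 = d6 + d8 - d7*3 = 653/15
  d11 = d6*4 = 2612/15
Walk from origin (0, 0):
  seg 1: right by d8 = -599/5 → (-599/5, 0)
  seg 2: right by d10 = 653/15 → (-1144/15, 0)
  seg 3: down by d8 = -599/5 → (-1144/15, 599/5)
  seg 4: left by d11 = 2612/15 → (-1252/5, 599/5)
  seg 5: up by d9 = -5651/15 → (-1252/5, -3854/15)
  seg 6: left by d6 = 653/15 → (-4409/15, -3854/15)
  seg 7: left by d1 = 4 → (-4469/15, -3854/15)
  seg 8: right by d9 = -5651/15 → (-2024/3, -3854/15)
  seg 9: down by d6 = 653/15 → (-2024/3, -4507/15)

d6 = 653/15
d7 = -599/15
d8 = -599/5
d9 = -5651/15
d10 = 653/15
d11 = 2612/15
endpoint = (-2024/3, -4507/15)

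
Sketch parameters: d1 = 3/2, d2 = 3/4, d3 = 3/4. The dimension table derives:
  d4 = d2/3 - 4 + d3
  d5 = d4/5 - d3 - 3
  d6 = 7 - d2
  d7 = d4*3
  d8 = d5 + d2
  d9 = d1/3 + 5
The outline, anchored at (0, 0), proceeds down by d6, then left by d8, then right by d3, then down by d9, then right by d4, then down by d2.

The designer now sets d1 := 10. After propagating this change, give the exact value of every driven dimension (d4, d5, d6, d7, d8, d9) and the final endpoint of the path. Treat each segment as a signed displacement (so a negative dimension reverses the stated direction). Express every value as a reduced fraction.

d4 = -3
d5 = -87/20
d6 = 25/4
d7 = -9
d8 = -18/5
d9 = 25/3
endpoint = (27/20, -46/3)

Apply edit: d1 := 10
  d4 = d2/3 - 4 + d3 = -3
  d5 = d4/5 - d3 - 3 = -87/20
  d6 = 7 - d2 = 25/4
  d7 = d4*3 = -9
  d8 = d5 + d2 = -18/5
  d9 = d1/3 + 5 = 25/3
Walk from origin (0, 0):
  seg 1: down by d6 = 25/4 → (0, -25/4)
  seg 2: left by d8 = -18/5 → (18/5, -25/4)
  seg 3: right by d3 = 3/4 → (87/20, -25/4)
  seg 4: down by d9 = 25/3 → (87/20, -175/12)
  seg 5: right by d4 = -3 → (27/20, -175/12)
  seg 6: down by d2 = 3/4 → (27/20, -46/3)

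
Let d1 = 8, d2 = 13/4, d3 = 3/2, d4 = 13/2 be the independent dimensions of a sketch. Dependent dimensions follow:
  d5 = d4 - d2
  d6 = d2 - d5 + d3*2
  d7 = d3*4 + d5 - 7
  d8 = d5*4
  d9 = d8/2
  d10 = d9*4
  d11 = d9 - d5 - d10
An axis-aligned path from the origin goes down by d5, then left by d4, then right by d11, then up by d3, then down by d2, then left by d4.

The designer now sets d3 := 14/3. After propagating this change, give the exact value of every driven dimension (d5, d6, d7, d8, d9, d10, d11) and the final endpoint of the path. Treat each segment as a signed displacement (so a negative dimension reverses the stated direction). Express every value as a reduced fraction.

Apply edit: d3 := 14/3
  d5 = d4 - d2 = 13/4
  d6 = d2 - d5 + d3*2 = 28/3
  d7 = d3*4 + d5 - 7 = 179/12
  d8 = d5*4 = 13
  d9 = d8/2 = 13/2
  d10 = d9*4 = 26
  d11 = d9 - d5 - d10 = -91/4
Walk from origin (0, 0):
  seg 1: down by d5 = 13/4 → (0, -13/4)
  seg 2: left by d4 = 13/2 → (-13/2, -13/4)
  seg 3: right by d11 = -91/4 → (-117/4, -13/4)
  seg 4: up by d3 = 14/3 → (-117/4, 17/12)
  seg 5: down by d2 = 13/4 → (-117/4, -11/6)
  seg 6: left by d4 = 13/2 → (-143/4, -11/6)

d5 = 13/4
d6 = 28/3
d7 = 179/12
d8 = 13
d9 = 13/2
d10 = 26
d11 = -91/4
endpoint = (-143/4, -11/6)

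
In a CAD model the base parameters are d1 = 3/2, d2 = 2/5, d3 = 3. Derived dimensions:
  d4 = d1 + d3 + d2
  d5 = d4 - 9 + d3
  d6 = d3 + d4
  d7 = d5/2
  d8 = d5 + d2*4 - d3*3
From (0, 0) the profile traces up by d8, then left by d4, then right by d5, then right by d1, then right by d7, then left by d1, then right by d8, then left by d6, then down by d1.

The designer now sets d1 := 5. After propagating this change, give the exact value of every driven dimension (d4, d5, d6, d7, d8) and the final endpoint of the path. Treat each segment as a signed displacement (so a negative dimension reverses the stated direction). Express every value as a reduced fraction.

d4 = 42/5
d5 = 12/5
d6 = 57/5
d7 = 6/5
d8 = -5
endpoint = (-106/5, -10)

Apply edit: d1 := 5
  d4 = d1 + d3 + d2 = 42/5
  d5 = d4 - 9 + d3 = 12/5
  d6 = d3 + d4 = 57/5
  d7 = d5/2 = 6/5
  d8 = d5 + d2*4 - d3*3 = -5
Walk from origin (0, 0):
  seg 1: up by d8 = -5 → (0, -5)
  seg 2: left by d4 = 42/5 → (-42/5, -5)
  seg 3: right by d5 = 12/5 → (-6, -5)
  seg 4: right by d1 = 5 → (-1, -5)
  seg 5: right by d7 = 6/5 → (1/5, -5)
  seg 6: left by d1 = 5 → (-24/5, -5)
  seg 7: right by d8 = -5 → (-49/5, -5)
  seg 8: left by d6 = 57/5 → (-106/5, -5)
  seg 9: down by d1 = 5 → (-106/5, -10)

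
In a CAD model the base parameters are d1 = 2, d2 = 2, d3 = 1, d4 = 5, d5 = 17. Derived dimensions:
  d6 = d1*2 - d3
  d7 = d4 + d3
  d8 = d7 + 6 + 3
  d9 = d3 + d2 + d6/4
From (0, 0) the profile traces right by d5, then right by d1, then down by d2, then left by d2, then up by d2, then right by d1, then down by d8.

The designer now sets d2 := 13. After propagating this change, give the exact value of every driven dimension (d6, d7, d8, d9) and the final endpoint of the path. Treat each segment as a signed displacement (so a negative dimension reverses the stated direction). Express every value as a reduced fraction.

Apply edit: d2 := 13
  d6 = d1*2 - d3 = 3
  d7 = d4 + d3 = 6
  d8 = d7 + 6 + 3 = 15
  d9 = d3 + d2 + d6/4 = 59/4
Walk from origin (0, 0):
  seg 1: right by d5 = 17 → (17, 0)
  seg 2: right by d1 = 2 → (19, 0)
  seg 3: down by d2 = 13 → (19, -13)
  seg 4: left by d2 = 13 → (6, -13)
  seg 5: up by d2 = 13 → (6, 0)
  seg 6: right by d1 = 2 → (8, 0)
  seg 7: down by d8 = 15 → (8, -15)

d6 = 3
d7 = 6
d8 = 15
d9 = 59/4
endpoint = (8, -15)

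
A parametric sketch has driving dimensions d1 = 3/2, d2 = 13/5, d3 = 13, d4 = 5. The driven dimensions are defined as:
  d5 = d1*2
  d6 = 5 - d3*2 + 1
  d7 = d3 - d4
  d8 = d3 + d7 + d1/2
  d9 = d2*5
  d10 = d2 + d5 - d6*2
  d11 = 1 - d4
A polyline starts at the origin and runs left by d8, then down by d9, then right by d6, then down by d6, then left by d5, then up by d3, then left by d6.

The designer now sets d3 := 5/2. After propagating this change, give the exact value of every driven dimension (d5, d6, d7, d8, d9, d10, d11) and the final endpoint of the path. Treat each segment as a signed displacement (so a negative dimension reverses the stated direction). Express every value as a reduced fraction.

d5 = 3
d6 = 1
d7 = -5/2
d8 = 3/4
d9 = 13
d10 = 18/5
d11 = -4
endpoint = (-15/4, -23/2)

Apply edit: d3 := 5/2
  d5 = d1*2 = 3
  d6 = 5 - d3*2 + 1 = 1
  d7 = d3 - d4 = -5/2
  d8 = d3 + d7 + d1/2 = 3/4
  d9 = d2*5 = 13
  d10 = d2 + d5 - d6*2 = 18/5
  d11 = 1 - d4 = -4
Walk from origin (0, 0):
  seg 1: left by d8 = 3/4 → (-3/4, 0)
  seg 2: down by d9 = 13 → (-3/4, -13)
  seg 3: right by d6 = 1 → (1/4, -13)
  seg 4: down by d6 = 1 → (1/4, -14)
  seg 5: left by d5 = 3 → (-11/4, -14)
  seg 6: up by d3 = 5/2 → (-11/4, -23/2)
  seg 7: left by d6 = 1 → (-15/4, -23/2)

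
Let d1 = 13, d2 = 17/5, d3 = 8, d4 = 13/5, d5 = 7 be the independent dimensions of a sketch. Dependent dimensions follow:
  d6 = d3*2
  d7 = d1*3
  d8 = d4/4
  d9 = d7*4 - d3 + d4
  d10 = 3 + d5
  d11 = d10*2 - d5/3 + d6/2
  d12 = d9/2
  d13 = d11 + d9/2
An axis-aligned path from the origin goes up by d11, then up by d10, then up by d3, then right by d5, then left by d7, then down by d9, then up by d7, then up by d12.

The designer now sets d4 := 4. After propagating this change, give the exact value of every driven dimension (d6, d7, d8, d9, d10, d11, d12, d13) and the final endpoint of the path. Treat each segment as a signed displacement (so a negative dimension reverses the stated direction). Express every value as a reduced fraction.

Apply edit: d4 := 4
  d6 = d3*2 = 16
  d7 = d1*3 = 39
  d8 = d4/4 = 1
  d9 = d7*4 - d3 + d4 = 152
  d10 = 3 + d5 = 10
  d11 = d10*2 - d5/3 + d6/2 = 77/3
  d12 = d9/2 = 76
  d13 = d11 + d9/2 = 305/3
Walk from origin (0, 0):
  seg 1: up by d11 = 77/3 → (0, 77/3)
  seg 2: up by d10 = 10 → (0, 107/3)
  seg 3: up by d3 = 8 → (0, 131/3)
  seg 4: right by d5 = 7 → (7, 131/3)
  seg 5: left by d7 = 39 → (-32, 131/3)
  seg 6: down by d9 = 152 → (-32, -325/3)
  seg 7: up by d7 = 39 → (-32, -208/3)
  seg 8: up by d12 = 76 → (-32, 20/3)

d6 = 16
d7 = 39
d8 = 1
d9 = 152
d10 = 10
d11 = 77/3
d12 = 76
d13 = 305/3
endpoint = (-32, 20/3)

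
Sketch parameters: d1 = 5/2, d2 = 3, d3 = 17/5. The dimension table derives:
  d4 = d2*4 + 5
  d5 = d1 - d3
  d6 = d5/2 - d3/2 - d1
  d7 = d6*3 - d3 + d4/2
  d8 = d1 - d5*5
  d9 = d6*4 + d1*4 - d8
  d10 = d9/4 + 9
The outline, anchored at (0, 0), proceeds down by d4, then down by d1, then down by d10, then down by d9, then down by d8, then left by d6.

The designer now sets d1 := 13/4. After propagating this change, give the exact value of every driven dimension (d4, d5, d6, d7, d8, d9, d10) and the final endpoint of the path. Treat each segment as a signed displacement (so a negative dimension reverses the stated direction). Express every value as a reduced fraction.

Apply edit: d1 := 13/4
  d4 = d2*4 + 5 = 17
  d5 = d1 - d3 = -3/20
  d6 = d5/2 - d3/2 - d1 = -201/40
  d7 = d6*3 - d3 + d4/2 = -399/40
  d8 = d1 - d5*5 = 4
  d9 = d6*4 + d1*4 - d8 = -111/10
  d10 = d9/4 + 9 = 249/40
Walk from origin (0, 0):
  seg 1: down by d4 = 17 → (0, -17)
  seg 2: down by d1 = 13/4 → (0, -81/4)
  seg 3: down by d10 = 249/40 → (0, -1059/40)
  seg 4: down by d9 = -111/10 → (0, -123/8)
  seg 5: down by d8 = 4 → (0, -155/8)
  seg 6: left by d6 = -201/40 → (201/40, -155/8)

d4 = 17
d5 = -3/20
d6 = -201/40
d7 = -399/40
d8 = 4
d9 = -111/10
d10 = 249/40
endpoint = (201/40, -155/8)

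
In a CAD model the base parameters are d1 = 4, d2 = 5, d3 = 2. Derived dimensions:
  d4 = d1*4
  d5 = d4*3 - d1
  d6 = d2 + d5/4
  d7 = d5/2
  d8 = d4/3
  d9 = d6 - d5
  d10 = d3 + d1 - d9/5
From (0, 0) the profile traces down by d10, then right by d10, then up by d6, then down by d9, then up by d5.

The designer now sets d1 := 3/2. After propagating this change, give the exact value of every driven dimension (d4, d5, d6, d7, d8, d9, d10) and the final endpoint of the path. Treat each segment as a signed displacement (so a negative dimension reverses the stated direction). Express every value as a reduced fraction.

d4 = 6
d5 = 33/2
d6 = 73/8
d7 = 33/4
d8 = 2
d9 = -59/8
d10 = 199/40
endpoint = (199/40, 1121/40)

Apply edit: d1 := 3/2
  d4 = d1*4 = 6
  d5 = d4*3 - d1 = 33/2
  d6 = d2 + d5/4 = 73/8
  d7 = d5/2 = 33/4
  d8 = d4/3 = 2
  d9 = d6 - d5 = -59/8
  d10 = d3 + d1 - d9/5 = 199/40
Walk from origin (0, 0):
  seg 1: down by d10 = 199/40 → (0, -199/40)
  seg 2: right by d10 = 199/40 → (199/40, -199/40)
  seg 3: up by d6 = 73/8 → (199/40, 83/20)
  seg 4: down by d9 = -59/8 → (199/40, 461/40)
  seg 5: up by d5 = 33/2 → (199/40, 1121/40)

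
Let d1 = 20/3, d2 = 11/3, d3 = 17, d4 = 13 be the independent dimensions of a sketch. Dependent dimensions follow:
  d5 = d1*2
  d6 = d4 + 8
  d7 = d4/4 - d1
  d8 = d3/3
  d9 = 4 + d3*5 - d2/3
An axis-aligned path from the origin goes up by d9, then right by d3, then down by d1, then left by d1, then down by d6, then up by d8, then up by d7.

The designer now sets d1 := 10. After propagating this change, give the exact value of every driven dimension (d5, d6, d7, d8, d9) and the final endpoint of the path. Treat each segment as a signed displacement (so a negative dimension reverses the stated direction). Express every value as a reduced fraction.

Apply edit: d1 := 10
  d5 = d1*2 = 20
  d6 = d4 + 8 = 21
  d7 = d4/4 - d1 = -27/4
  d8 = d3/3 = 17/3
  d9 = 4 + d3*5 - d2/3 = 790/9
Walk from origin (0, 0):
  seg 1: up by d9 = 790/9 → (0, 790/9)
  seg 2: right by d3 = 17 → (17, 790/9)
  seg 3: down by d1 = 10 → (17, 700/9)
  seg 4: left by d1 = 10 → (7, 700/9)
  seg 5: down by d6 = 21 → (7, 511/9)
  seg 6: up by d8 = 17/3 → (7, 562/9)
  seg 7: up by d7 = -27/4 → (7, 2005/36)

d5 = 20
d6 = 21
d7 = -27/4
d8 = 17/3
d9 = 790/9
endpoint = (7, 2005/36)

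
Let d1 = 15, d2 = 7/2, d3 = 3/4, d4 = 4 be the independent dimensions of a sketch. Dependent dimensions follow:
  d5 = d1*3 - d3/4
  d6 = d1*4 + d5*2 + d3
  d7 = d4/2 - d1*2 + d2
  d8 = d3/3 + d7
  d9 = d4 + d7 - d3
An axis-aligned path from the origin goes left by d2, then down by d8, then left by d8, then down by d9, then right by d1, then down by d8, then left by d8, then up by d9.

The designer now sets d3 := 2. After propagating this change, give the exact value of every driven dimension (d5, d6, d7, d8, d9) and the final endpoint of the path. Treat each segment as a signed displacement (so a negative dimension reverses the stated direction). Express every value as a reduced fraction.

Apply edit: d3 := 2
  d5 = d1*3 - d3/4 = 89/2
  d6 = d1*4 + d5*2 + d3 = 151
  d7 = d4/2 - d1*2 + d2 = -49/2
  d8 = d3/3 + d7 = -143/6
  d9 = d4 + d7 - d3 = -45/2
Walk from origin (0, 0):
  seg 1: left by d2 = 7/2 → (-7/2, 0)
  seg 2: down by d8 = -143/6 → (-7/2, 143/6)
  seg 3: left by d8 = -143/6 → (61/3, 143/6)
  seg 4: down by d9 = -45/2 → (61/3, 139/3)
  seg 5: right by d1 = 15 → (106/3, 139/3)
  seg 6: down by d8 = -143/6 → (106/3, 421/6)
  seg 7: left by d8 = -143/6 → (355/6, 421/6)
  seg 8: up by d9 = -45/2 → (355/6, 143/3)

d5 = 89/2
d6 = 151
d7 = -49/2
d8 = -143/6
d9 = -45/2
endpoint = (355/6, 143/3)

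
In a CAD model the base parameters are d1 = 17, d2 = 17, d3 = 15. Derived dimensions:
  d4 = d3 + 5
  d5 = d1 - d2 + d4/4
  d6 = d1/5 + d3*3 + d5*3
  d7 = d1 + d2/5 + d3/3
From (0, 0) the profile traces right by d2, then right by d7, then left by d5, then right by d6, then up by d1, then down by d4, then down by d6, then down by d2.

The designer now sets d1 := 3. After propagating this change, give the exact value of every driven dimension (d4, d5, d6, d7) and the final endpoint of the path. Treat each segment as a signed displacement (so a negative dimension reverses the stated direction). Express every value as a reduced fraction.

d4 = 20
d5 = -9
d6 = 93/5
d7 = 57/5
endpoint = (56, -263/5)

Apply edit: d1 := 3
  d4 = d3 + 5 = 20
  d5 = d1 - d2 + d4/4 = -9
  d6 = d1/5 + d3*3 + d5*3 = 93/5
  d7 = d1 + d2/5 + d3/3 = 57/5
Walk from origin (0, 0):
  seg 1: right by d2 = 17 → (17, 0)
  seg 2: right by d7 = 57/5 → (142/5, 0)
  seg 3: left by d5 = -9 → (187/5, 0)
  seg 4: right by d6 = 93/5 → (56, 0)
  seg 5: up by d1 = 3 → (56, 3)
  seg 6: down by d4 = 20 → (56, -17)
  seg 7: down by d6 = 93/5 → (56, -178/5)
  seg 8: down by d2 = 17 → (56, -263/5)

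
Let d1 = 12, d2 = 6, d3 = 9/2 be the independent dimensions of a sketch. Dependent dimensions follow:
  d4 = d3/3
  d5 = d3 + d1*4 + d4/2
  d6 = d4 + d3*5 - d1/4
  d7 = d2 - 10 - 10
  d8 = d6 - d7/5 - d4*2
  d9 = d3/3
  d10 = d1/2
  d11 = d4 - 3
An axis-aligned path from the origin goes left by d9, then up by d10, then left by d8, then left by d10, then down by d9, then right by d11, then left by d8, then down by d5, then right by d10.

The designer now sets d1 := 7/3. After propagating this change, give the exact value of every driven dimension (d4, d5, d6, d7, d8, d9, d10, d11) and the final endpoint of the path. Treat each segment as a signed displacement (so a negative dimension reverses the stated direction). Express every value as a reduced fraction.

d4 = 3/2
d5 = 175/12
d6 = 281/12
d7 = -14
d8 = 1393/60
d9 = 3/2
d10 = 7/6
d11 = -3/2
endpoint = (-1483/30, -179/12)

Apply edit: d1 := 7/3
  d4 = d3/3 = 3/2
  d5 = d3 + d1*4 + d4/2 = 175/12
  d6 = d4 + d3*5 - d1/4 = 281/12
  d7 = d2 - 10 - 10 = -14
  d8 = d6 - d7/5 - d4*2 = 1393/60
  d9 = d3/3 = 3/2
  d10 = d1/2 = 7/6
  d11 = d4 - 3 = -3/2
Walk from origin (0, 0):
  seg 1: left by d9 = 3/2 → (-3/2, 0)
  seg 2: up by d10 = 7/6 → (-3/2, 7/6)
  seg 3: left by d8 = 1393/60 → (-1483/60, 7/6)
  seg 4: left by d10 = 7/6 → (-1553/60, 7/6)
  seg 5: down by d9 = 3/2 → (-1553/60, -1/3)
  seg 6: right by d11 = -3/2 → (-1643/60, -1/3)
  seg 7: left by d8 = 1393/60 → (-253/5, -1/3)
  seg 8: down by d5 = 175/12 → (-253/5, -179/12)
  seg 9: right by d10 = 7/6 → (-1483/30, -179/12)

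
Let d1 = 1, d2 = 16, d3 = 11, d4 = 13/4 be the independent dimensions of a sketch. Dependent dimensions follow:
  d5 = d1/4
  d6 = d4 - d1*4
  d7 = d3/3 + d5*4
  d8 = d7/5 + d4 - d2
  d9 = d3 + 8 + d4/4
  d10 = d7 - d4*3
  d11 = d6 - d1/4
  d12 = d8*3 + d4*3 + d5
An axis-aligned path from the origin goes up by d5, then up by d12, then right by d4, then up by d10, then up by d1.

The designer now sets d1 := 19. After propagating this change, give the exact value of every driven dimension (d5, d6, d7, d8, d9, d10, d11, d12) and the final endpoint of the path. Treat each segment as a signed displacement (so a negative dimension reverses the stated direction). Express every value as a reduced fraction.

d5 = 19/4
d6 = -291/4
d7 = 68/3
d8 = -493/60
d9 = 317/16
d10 = 155/12
d11 = -155/2
d12 = -203/20
endpoint = (13/4, 1591/60)

Apply edit: d1 := 19
  d5 = d1/4 = 19/4
  d6 = d4 - d1*4 = -291/4
  d7 = d3/3 + d5*4 = 68/3
  d8 = d7/5 + d4 - d2 = -493/60
  d9 = d3 + 8 + d4/4 = 317/16
  d10 = d7 - d4*3 = 155/12
  d11 = d6 - d1/4 = -155/2
  d12 = d8*3 + d4*3 + d5 = -203/20
Walk from origin (0, 0):
  seg 1: up by d5 = 19/4 → (0, 19/4)
  seg 2: up by d12 = -203/20 → (0, -27/5)
  seg 3: right by d4 = 13/4 → (13/4, -27/5)
  seg 4: up by d10 = 155/12 → (13/4, 451/60)
  seg 5: up by d1 = 19 → (13/4, 1591/60)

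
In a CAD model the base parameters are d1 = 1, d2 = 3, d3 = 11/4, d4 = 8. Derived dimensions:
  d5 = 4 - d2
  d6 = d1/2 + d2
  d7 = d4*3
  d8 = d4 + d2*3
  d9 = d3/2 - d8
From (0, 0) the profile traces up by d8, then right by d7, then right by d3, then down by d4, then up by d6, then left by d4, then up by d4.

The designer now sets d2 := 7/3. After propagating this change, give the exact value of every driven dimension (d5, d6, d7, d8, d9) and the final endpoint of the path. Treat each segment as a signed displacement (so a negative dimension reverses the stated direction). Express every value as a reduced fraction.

d5 = 5/3
d6 = 17/6
d7 = 24
d8 = 15
d9 = -109/8
endpoint = (75/4, 107/6)

Apply edit: d2 := 7/3
  d5 = 4 - d2 = 5/3
  d6 = d1/2 + d2 = 17/6
  d7 = d4*3 = 24
  d8 = d4 + d2*3 = 15
  d9 = d3/2 - d8 = -109/8
Walk from origin (0, 0):
  seg 1: up by d8 = 15 → (0, 15)
  seg 2: right by d7 = 24 → (24, 15)
  seg 3: right by d3 = 11/4 → (107/4, 15)
  seg 4: down by d4 = 8 → (107/4, 7)
  seg 5: up by d6 = 17/6 → (107/4, 59/6)
  seg 6: left by d4 = 8 → (75/4, 59/6)
  seg 7: up by d4 = 8 → (75/4, 107/6)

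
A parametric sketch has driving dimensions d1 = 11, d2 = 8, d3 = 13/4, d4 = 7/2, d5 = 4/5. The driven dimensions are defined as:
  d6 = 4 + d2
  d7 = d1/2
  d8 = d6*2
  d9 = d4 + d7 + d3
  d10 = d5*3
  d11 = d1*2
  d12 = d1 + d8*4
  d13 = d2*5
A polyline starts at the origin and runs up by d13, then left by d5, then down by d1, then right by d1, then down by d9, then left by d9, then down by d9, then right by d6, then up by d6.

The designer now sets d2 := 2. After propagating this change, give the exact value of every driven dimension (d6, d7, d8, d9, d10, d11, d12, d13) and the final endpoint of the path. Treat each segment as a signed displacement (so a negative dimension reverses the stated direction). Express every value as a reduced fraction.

d6 = 6
d7 = 11/2
d8 = 12
d9 = 49/4
d10 = 12/5
d11 = 22
d12 = 59
d13 = 10
endpoint = (79/20, -39/2)

Apply edit: d2 := 2
  d6 = 4 + d2 = 6
  d7 = d1/2 = 11/2
  d8 = d6*2 = 12
  d9 = d4 + d7 + d3 = 49/4
  d10 = d5*3 = 12/5
  d11 = d1*2 = 22
  d12 = d1 + d8*4 = 59
  d13 = d2*5 = 10
Walk from origin (0, 0):
  seg 1: up by d13 = 10 → (0, 10)
  seg 2: left by d5 = 4/5 → (-4/5, 10)
  seg 3: down by d1 = 11 → (-4/5, -1)
  seg 4: right by d1 = 11 → (51/5, -1)
  seg 5: down by d9 = 49/4 → (51/5, -53/4)
  seg 6: left by d9 = 49/4 → (-41/20, -53/4)
  seg 7: down by d9 = 49/4 → (-41/20, -51/2)
  seg 8: right by d6 = 6 → (79/20, -51/2)
  seg 9: up by d6 = 6 → (79/20, -39/2)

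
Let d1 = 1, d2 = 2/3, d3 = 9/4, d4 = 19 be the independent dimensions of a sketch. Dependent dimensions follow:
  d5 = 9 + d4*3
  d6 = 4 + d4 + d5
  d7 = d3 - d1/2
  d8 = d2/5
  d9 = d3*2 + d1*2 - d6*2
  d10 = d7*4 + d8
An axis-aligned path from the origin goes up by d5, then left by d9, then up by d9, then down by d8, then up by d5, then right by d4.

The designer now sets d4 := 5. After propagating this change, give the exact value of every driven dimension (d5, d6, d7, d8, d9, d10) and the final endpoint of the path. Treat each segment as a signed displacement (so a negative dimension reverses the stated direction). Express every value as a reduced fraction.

Apply edit: d4 := 5
  d5 = 9 + d4*3 = 24
  d6 = 4 + d4 + d5 = 33
  d7 = d3 - d1/2 = 7/4
  d8 = d2/5 = 2/15
  d9 = d3*2 + d1*2 - d6*2 = -119/2
  d10 = d7*4 + d8 = 107/15
Walk from origin (0, 0):
  seg 1: up by d5 = 24 → (0, 24)
  seg 2: left by d9 = -119/2 → (119/2, 24)
  seg 3: up by d9 = -119/2 → (119/2, -71/2)
  seg 4: down by d8 = 2/15 → (119/2, -1069/30)
  seg 5: up by d5 = 24 → (119/2, -349/30)
  seg 6: right by d4 = 5 → (129/2, -349/30)

d5 = 24
d6 = 33
d7 = 7/4
d8 = 2/15
d9 = -119/2
d10 = 107/15
endpoint = (129/2, -349/30)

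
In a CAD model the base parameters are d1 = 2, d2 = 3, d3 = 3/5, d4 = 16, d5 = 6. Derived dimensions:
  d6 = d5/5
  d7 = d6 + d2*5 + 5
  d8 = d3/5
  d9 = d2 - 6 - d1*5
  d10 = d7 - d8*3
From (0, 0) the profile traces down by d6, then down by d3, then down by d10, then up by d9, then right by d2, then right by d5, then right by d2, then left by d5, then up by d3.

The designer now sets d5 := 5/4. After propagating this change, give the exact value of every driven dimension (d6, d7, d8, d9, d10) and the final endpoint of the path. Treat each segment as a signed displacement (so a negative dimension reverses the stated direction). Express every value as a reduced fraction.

d6 = 1/4
d7 = 81/4
d8 = 3/25
d9 = -13
d10 = 1989/100
endpoint = (6, -1657/50)

Apply edit: d5 := 5/4
  d6 = d5/5 = 1/4
  d7 = d6 + d2*5 + 5 = 81/4
  d8 = d3/5 = 3/25
  d9 = d2 - 6 - d1*5 = -13
  d10 = d7 - d8*3 = 1989/100
Walk from origin (0, 0):
  seg 1: down by d6 = 1/4 → (0, -1/4)
  seg 2: down by d3 = 3/5 → (0, -17/20)
  seg 3: down by d10 = 1989/100 → (0, -1037/50)
  seg 4: up by d9 = -13 → (0, -1687/50)
  seg 5: right by d2 = 3 → (3, -1687/50)
  seg 6: right by d5 = 5/4 → (17/4, -1687/50)
  seg 7: right by d2 = 3 → (29/4, -1687/50)
  seg 8: left by d5 = 5/4 → (6, -1687/50)
  seg 9: up by d3 = 3/5 → (6, -1657/50)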